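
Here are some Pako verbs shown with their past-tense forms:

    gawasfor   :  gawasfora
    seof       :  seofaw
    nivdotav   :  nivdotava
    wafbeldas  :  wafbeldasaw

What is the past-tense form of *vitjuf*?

vitjufaw

Looking at the final consonant of each stem: -aw when the stem ends in a voiceless consonant (*seof*, *wafbeldas*); -a when the stem ends in a voiced consonant (*gawasfor*, *nivdotav*).
*vitjuf* — final consonant /f/ (voiceless) → -aw → *vitjufaw*.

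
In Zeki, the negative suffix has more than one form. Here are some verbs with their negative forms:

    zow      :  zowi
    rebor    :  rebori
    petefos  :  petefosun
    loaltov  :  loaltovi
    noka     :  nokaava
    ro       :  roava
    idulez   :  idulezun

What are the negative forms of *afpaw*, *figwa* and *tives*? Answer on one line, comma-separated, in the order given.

The suffix is conditioned by the final sound: -un when the stem ends in a sibilant (*petefos*, *idulez*); -i when the stem ends in a non-sibilant consonant (*zow*, *rebor*, *loaltov*); -ava when the stem ends in a vowel (*noka*, *ro*).
Since the final sound of *afpaw* is /w/ (a non-sibilant consonant), it takes -i, giving *afpawi*.
*figwa*: final sound = /a/, a vowel → -ava → *figwaava*.
The final sound of *tives* is /s/, which is a sibilant, so the suffix is -un, giving *tivesun*.

afpawi, figwaava, tivesun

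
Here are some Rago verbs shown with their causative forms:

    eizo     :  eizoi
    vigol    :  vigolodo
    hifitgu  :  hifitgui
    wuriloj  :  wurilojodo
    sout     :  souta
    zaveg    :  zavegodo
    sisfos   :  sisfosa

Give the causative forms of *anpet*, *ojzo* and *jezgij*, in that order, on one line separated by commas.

The alternation tracks the final sound of the stem — -a when the stem ends in a voiceless consonant (*sout*, *sisfos*); -odo when the stem ends in a voiced consonant (*vigol*, *wuriloj*, *zaveg*); -i when the stem ends in a vowel (*eizo*, *hifitgu*).
*anpet*: final sound = /t/, a voiceless consonant → -a → *anpeta*.
*ojzo* — final sound /o/ (a vowel) → -i → *ojzoi*.
*jezgij* — final sound /j/ (a voiced consonant) → -odo → *jezgijodo*.

anpeta, ojzoi, jezgijodo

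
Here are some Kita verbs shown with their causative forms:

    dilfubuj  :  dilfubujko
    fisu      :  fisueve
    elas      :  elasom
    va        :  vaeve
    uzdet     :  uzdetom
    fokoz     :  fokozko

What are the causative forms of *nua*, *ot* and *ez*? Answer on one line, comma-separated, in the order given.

The alternation tracks the final sound of the stem — -om when the stem ends in a voiceless consonant (*elas*, *uzdet*); -ko when the stem ends in a voiced consonant (*dilfubuj*, *fokoz*); -eve when the stem ends in a vowel (*fisu*, *va*).
*nua* — final sound /a/ (a vowel) → -eve → *nuaeve*.
The final sound of *ot* is /t/, which is a voiceless consonant, so the suffix is -om, giving *otom*.
Since the final sound of *ez* is /z/ (a voiced consonant), it takes -ko, giving *ezko*.

nuaeve, otom, ezko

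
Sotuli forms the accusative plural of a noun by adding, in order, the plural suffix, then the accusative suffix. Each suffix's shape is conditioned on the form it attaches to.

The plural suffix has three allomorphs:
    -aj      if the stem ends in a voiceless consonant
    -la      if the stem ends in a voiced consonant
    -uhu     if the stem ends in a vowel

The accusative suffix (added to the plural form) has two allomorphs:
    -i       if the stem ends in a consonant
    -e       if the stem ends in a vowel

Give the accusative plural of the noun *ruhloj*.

*ruhloj* — final sound /j/ (a voiced consonant) → -la → *ruhlojla*.
The plural form *ruhlojla* — final sound /a/ (a vowel) → -e → *ruhlojlae*.

ruhlojlae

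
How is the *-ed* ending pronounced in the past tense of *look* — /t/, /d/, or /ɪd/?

/t/

The stem *look* ends in a voiceless consonant other than /t/.
The -ed suffix is realized as /ɪd/ after /t, d/; as /t/ after other voiceless consonants; and as /d/ after other voiced sounds.
So -ed on *look* is pronounced /t/.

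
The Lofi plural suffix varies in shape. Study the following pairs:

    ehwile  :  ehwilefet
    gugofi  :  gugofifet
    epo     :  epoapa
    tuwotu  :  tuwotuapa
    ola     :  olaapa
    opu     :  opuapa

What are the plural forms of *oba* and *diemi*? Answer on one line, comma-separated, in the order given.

obaapa, diemifet

The alternation tracks the last vowel of the stem — -fet when the last vowel of the stem is a front vowel (*ehwile*, *gugofi*); -apa when the last vowel of the stem is a back vowel (*epo*, *tuwotu*, *ola*, *opu*).
*oba*: last vowel = /a/, a back vowel → -apa → *obaapa*.
*diemi* — last vowel /i/ (a front vowel) → -fet → *diemifet*.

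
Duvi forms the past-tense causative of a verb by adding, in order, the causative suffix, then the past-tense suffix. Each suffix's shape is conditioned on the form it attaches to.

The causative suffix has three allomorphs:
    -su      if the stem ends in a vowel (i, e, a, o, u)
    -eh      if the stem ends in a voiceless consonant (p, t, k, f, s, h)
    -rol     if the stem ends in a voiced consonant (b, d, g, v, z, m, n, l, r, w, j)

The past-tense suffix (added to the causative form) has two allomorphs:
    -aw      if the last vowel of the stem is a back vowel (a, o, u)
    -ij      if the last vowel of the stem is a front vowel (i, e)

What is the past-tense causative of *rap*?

Since the final sound of *rap* is /p/ (a voiceless consonant), it takes -eh, giving *rapeh*.
Since the last vowel of the causative form *rapeh* is /e/ (a front vowel), it takes -ij, giving *rapehij*.

rapehij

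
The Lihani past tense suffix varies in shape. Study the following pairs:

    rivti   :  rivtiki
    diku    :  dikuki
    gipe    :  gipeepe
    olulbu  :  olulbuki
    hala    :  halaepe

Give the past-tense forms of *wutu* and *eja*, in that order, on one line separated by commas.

wutuki, ejaepe

The pattern is height harmony: -ki when the last vowel of the stem is a high vowel (*rivti*, *diku*, *olulbu*); -epe when the last vowel of the stem is a non-high vowel (*gipe*, *hala*).
The last vowel of *wutu* is /u/, which is a high vowel, so the suffix is -ki, giving *wutuki*.
Since the last vowel of *eja* is /a/ (a non-high vowel), it takes -epe, giving *ejaepe*.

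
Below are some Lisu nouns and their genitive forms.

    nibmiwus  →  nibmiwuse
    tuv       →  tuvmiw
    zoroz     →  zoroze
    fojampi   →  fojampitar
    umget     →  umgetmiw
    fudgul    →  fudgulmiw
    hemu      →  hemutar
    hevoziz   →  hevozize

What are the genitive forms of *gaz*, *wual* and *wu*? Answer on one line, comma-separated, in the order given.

gaze, wualmiw, wutar

Looking at the final sound of each stem: -e when the stem ends in a sibilant (*nibmiwus*, *zoroz*, *hevoziz*); -miw when the stem ends in a non-sibilant consonant (*tuv*, *umget*, *fudgul*); -tar when the stem ends in a vowel (*fojampi*, *hemu*).
*gaz*: final sound = /z/, a sibilant → -e → *gaze*.
*wual*: final sound = /l/, a non-sibilant consonant → -miw → *wualmiw*.
The final sound of *wu* is /u/, which is a vowel, so the suffix is -tar, giving *wutar*.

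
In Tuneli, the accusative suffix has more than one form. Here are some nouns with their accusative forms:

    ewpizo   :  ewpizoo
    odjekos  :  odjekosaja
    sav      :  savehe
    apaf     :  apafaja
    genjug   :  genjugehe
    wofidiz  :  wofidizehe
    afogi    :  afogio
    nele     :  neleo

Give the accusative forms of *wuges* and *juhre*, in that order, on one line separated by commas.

Looking at the final sound of each stem: -aja when the stem ends in a voiceless consonant (*odjekos*, *apaf*); -ehe when the stem ends in a voiced consonant (*sav*, *genjug*, *wofidiz*); -o when the stem ends in a vowel (*ewpizo*, *afogi*, *nele*).
Since the final sound of *wuges* is /s/ (a voiceless consonant), it takes -aja, giving *wugesaja*.
*juhre* — final sound /e/ (a vowel) → -o → *juhreo*.

wugesaja, juhreo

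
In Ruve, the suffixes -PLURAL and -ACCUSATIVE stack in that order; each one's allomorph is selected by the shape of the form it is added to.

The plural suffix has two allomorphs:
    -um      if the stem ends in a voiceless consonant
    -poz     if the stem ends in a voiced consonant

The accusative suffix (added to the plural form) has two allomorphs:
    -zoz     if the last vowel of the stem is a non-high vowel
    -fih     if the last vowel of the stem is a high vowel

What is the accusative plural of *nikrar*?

nikrarpozzoz

*nikrar* — final consonant /r/ (voiced) → -poz → *nikrarpoz*.
The plural form *nikrarpoz* — last vowel /o/ (a non-high vowel) → -zoz → *nikrarpozzoz*.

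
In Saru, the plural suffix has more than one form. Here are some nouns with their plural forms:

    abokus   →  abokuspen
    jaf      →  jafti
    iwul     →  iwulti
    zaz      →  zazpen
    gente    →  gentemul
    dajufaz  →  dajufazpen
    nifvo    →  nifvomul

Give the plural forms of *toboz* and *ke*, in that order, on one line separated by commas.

Looking at the final sound of each stem: -pen when the stem ends in a sibilant (*abokus*, *zaz*, *dajufaz*); -ti when the stem ends in a non-sibilant consonant (*jaf*, *iwul*); -mul when the stem ends in a vowel (*gente*, *nifvo*).
*toboz*: final sound = /z/, a sibilant → -pen → *tobozpen*.
The final sound of *ke* is /e/, which is a vowel, so the suffix is -mul, giving *kemul*.

tobozpen, kemul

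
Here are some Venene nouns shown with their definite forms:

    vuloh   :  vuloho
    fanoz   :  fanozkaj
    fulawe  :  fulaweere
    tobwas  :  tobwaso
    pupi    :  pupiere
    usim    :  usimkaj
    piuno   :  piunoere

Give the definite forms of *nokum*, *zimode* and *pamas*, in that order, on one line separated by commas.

Looking at the final sound of each stem: -o when the stem ends in a voiceless consonant (*vuloh*, *tobwas*); -kaj when the stem ends in a voiced consonant (*fanoz*, *usim*); -ere when the stem ends in a vowel (*fulawe*, *pupi*, *piuno*).
*nokum* — final sound /m/ (a voiced consonant) → -kaj → *nokumkaj*.
The final sound of *zimode* is /e/, which is a vowel, so the suffix is -ere, giving *zimodeere*.
The final sound of *pamas* is /s/, which is a voiceless consonant, so the suffix is -o, giving *pamaso*.

nokumkaj, zimodeere, pamaso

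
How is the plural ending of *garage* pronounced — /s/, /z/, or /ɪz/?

/ɪz/

The stem *garage* ends in a sibilant (/s, z, ʃ, ʒ, tʃ, dʒ/).
The plural suffix surfaces as /ɪz/ after sibilants, /s/ after other voiceless consonants, and /z/ after other voiced sounds.
So the plural -s on *garage* is pronounced /ɪz/.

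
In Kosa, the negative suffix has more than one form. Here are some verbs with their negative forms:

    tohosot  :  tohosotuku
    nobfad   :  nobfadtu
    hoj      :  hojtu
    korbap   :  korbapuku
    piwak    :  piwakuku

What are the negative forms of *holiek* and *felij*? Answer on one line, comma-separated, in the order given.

The alternation tracks the final consonant of the stem — -uku when the stem ends in a voiceless consonant (*tohosot*, *korbap*, *piwak*); -tu when the stem ends in a voiced consonant (*nobfad*, *hoj*).
*holiek* — final consonant /k/ (voiceless) → -uku → *holiekuku*.
*felij* — final consonant /j/ (voiced) → -tu → *felijtu*.

holiekuku, felijtu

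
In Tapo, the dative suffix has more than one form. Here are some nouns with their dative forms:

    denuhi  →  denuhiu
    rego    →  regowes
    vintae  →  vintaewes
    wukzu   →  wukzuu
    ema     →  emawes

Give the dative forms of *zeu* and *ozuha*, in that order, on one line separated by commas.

The pattern is height harmony: -u when the last vowel of the stem is a high vowel (*denuhi*, *wukzu*); -wes when the last vowel of the stem is a non-high vowel (*rego*, *vintae*, *ema*).
The last vowel of *zeu* is /u/, which is a high vowel, so the suffix is -u, giving *zeuu*.
*ozuha*: last vowel = /a/, a non-high vowel → -wes → *ozuhawes*.

zeuu, ozuhawes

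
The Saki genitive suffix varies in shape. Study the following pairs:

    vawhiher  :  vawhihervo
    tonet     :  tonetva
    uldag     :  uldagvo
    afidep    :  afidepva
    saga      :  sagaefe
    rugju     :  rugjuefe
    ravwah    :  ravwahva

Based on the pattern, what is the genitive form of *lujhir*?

lujhirvo

The alternation tracks the final sound of the stem — -va when the stem ends in a voiceless consonant (*tonet*, *afidep*, *ravwah*); -vo when the stem ends in a voiced consonant (*vawhiher*, *uldag*); -efe when the stem ends in a vowel (*saga*, *rugju*).
*lujhir*: final sound = /r/, a voiced consonant → -vo → *lujhirvo*.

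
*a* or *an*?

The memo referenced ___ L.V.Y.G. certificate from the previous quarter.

The indefinite article is chosen by the initial *sound* of the following word, not its spelling.
The initialism *L.V.Y.G.* is read letter by letter; the first letter, L, is pronounced /ɛl/, which begins with a vowel sound.
So the article is *an*: The memo referenced an L.V.Y.G. certificate from the previous quarter.

an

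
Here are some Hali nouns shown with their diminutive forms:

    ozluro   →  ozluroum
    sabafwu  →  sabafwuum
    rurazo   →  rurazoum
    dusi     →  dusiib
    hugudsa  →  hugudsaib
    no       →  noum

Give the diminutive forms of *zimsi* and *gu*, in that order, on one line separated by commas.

Looking at the last vowel of each stem: -um when the last vowel of the stem is a rounded vowel (*ozluro*, *sabafwu*, *rurazo*, *no*); -ib when the last vowel of the stem is an unrounded vowel (*dusi*, *hugudsa*).
Since the last vowel of *zimsi* is /i/ (an unrounded vowel), it takes -ib, giving *zimsiib*.
*gu* — last vowel /u/ (a rounded vowel) → -um → *guum*.

zimsiib, guum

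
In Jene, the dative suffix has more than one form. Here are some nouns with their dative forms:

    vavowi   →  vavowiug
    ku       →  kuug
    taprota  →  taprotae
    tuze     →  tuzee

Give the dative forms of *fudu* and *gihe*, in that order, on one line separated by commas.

fuduug, gihee

The suffix is conditioned by the last vowel: -ug when the last vowel of the stem is a high vowel (*vavowi*, *ku*); -e when the last vowel of the stem is a non-high vowel (*taprota*, *tuze*).
The last vowel of *fudu* is /u/, which is a high vowel, so the suffix is -ug, giving *fuduug*.
The last vowel of *gihe* is /e/, which is a non-high vowel, so the suffix is -e, giving *gihee*.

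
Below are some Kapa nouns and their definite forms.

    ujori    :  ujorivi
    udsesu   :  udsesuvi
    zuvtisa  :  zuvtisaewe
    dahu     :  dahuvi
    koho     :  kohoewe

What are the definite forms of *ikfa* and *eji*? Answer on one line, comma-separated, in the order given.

ikfaewe, ejivi

The alternation tracks the last vowel of the stem — -vi when the last vowel of the stem is a high vowel (*ujori*, *udsesu*, *dahu*); -ewe when the last vowel of the stem is a non-high vowel (*zuvtisa*, *koho*).
*ikfa* — last vowel /a/ (a non-high vowel) → -ewe → *ikfaewe*.
*eji*: last vowel = /i/, a high vowel → -vi → *ejivi*.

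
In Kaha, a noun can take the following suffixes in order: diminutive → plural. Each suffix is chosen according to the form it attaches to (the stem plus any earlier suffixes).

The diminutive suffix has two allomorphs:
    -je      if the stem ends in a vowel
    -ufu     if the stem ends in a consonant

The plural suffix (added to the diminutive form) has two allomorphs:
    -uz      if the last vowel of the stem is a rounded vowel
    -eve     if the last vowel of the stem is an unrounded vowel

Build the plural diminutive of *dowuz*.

Since the final sound of *dowuz* is /z/ (a consonant), it takes -ufu, giving *dowuzufu*.
The diminutive form *dowuzufu* — last vowel /u/ (a rounded vowel) → -uz → *dowuzufuuz*.

dowuzufuuz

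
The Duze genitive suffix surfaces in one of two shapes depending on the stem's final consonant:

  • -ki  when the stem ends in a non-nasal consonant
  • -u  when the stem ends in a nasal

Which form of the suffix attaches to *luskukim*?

-u

*luskukim* — final consonant /m/ (a nasal) → -u.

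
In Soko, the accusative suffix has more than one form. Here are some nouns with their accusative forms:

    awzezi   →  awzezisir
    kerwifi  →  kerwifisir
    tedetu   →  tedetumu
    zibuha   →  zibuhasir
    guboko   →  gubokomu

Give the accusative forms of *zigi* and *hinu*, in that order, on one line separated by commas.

The alternation tracks the last vowel of the stem — -mu when the last vowel of the stem is a rounded vowel (*tedetu*, *guboko*); -sir when the last vowel of the stem is an unrounded vowel (*awzezi*, *kerwifi*, *zibuha*).
*zigi* — last vowel /i/ (an unrounded vowel) → -sir → *zigisir*.
Since the last vowel of *hinu* is /u/ (a rounded vowel), it takes -mu, giving *hinumu*.

zigisir, hinumu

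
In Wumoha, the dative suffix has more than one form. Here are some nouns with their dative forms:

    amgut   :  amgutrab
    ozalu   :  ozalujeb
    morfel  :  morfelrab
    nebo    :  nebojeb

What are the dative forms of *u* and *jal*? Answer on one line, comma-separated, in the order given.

The alternation tracks the final sound of the stem — -rab when the stem ends in a consonant (*amgut*, *morfel*); -jeb when the stem ends in a vowel (*ozalu*, *nebo*).
*u*: final sound = /u/, a vowel → -jeb → *ujeb*.
Since the final sound of *jal* is /l/ (a consonant), it takes -rab, giving *jalrab*.

ujeb, jalrab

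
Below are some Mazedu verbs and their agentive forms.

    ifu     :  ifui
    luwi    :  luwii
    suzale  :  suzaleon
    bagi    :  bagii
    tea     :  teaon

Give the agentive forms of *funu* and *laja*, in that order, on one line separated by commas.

funui, lajaon

The suffix is conditioned by the last vowel: -i when the last vowel of the stem is a high vowel (*ifu*, *luwi*, *bagi*); -on when the last vowel of the stem is a non-high vowel (*suzale*, *tea*).
*funu* — last vowel /u/ (a high vowel) → -i → *funui*.
*laja* — last vowel /a/ (a non-high vowel) → -on → *lajaon*.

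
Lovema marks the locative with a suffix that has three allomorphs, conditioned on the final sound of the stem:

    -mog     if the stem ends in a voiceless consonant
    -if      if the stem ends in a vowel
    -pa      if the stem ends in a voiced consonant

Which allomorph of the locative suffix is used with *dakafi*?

*dakafi* — final sound /i/ (a vowel) → -if.

-if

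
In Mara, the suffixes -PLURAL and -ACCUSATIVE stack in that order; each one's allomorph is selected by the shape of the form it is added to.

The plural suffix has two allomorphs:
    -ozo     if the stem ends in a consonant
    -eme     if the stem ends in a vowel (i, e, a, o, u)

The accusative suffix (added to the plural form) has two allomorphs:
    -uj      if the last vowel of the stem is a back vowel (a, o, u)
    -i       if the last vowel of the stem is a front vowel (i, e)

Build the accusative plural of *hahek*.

*hahek* — final sound /k/ (a consonant) → -ozo → *hahekozo*.
The plural form *hahekozo* — last vowel /o/ (a back vowel) → -uj → *hahekozouj*.

hahekozouj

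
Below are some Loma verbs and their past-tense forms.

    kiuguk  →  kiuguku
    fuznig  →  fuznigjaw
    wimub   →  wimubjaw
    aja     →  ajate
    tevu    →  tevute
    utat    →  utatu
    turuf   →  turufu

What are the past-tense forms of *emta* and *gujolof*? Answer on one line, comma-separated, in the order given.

The pattern is voicing of the final sound: -u when the stem ends in a voiceless consonant (*kiuguk*, *utat*, *turuf*); -jaw when the stem ends in a voiced consonant (*fuznig*, *wimub*); -te when the stem ends in a vowel (*aja*, *tevu*).
*emta* — final sound /a/ (a vowel) → -te → *emtate*.
*gujolof* — final sound /f/ (a voiceless consonant) → -u → *gujolofu*.

emtate, gujolofu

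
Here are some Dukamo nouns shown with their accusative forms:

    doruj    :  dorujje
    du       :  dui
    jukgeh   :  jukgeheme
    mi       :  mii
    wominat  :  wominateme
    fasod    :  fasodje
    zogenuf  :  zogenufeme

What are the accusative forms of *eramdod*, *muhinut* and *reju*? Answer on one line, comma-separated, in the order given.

The suffix is conditioned by the final sound: -eme when the stem ends in a voiceless consonant (*jukgeh*, *wominat*, *zogenuf*); -je when the stem ends in a voiced consonant (*doruj*, *fasod*); -i when the stem ends in a vowel (*du*, *mi*).
*eramdod* — final sound /d/ (a voiced consonant) → -je → *eramdodje*.
Since the final sound of *muhinut* is /t/ (a voiceless consonant), it takes -eme, giving *muhinuteme*.
*reju*: final sound = /u/, a vowel → -i → *rejui*.

eramdodje, muhinuteme, rejui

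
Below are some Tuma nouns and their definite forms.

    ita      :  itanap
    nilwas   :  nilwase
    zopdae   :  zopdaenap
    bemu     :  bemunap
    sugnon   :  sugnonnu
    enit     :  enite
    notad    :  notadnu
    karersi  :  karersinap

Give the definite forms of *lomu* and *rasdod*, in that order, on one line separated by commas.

The suffix is conditioned by the final sound: -e when the stem ends in a voiceless consonant (*nilwas*, *enit*); -nu when the stem ends in a voiced consonant (*sugnon*, *notad*); -nap when the stem ends in a vowel (*ita*, *zopdae*, *bemu*, *karersi*).
The final sound of *lomu* is /u/, which is a vowel, so the suffix is -nap, giving *lomunap*.
The final sound of *rasdod* is /d/, which is a voiced consonant, so the suffix is -nu, giving *rasdodnu*.

lomunap, rasdodnu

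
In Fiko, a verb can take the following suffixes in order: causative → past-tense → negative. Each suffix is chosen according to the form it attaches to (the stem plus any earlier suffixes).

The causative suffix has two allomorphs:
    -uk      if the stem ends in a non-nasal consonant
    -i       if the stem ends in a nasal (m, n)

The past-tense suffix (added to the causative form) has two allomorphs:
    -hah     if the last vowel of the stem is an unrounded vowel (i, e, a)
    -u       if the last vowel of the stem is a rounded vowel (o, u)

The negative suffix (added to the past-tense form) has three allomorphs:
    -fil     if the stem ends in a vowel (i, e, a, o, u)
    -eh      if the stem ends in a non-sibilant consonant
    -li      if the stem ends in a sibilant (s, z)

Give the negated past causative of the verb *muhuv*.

The final consonant of *muhuv* is /v/, which is non-nasal, so the causative suffix is -uk, giving *muhuvuk*.
The causative form *muhuvuk* — last vowel /u/ (a rounded vowel) → -u → *muhuvuku*.
The past-tense form *muhuvuku* — final sound /u/ (a vowel) → -fil → *muhuvukufil*.

muhuvukufil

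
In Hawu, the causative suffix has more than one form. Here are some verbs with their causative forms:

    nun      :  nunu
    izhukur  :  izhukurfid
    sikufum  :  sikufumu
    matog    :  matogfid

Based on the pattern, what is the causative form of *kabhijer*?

The pattern is nasality of the final consonant: -u when the stem ends in a nasal (*nun*, *sikufum*); -fid when the stem ends in a non-nasal consonant (*izhukur*, *matog*).
*kabhijer* — final consonant /r/ (non-nasal) → -fid → *kabhijerfid*.

kabhijerfid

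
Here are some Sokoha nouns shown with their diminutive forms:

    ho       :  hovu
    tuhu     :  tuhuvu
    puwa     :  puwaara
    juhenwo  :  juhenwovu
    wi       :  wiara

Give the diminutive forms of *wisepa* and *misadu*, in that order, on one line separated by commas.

The suffix is conditioned by the last vowel: -vu when the last vowel of the stem is a rounded vowel (*ho*, *tuhu*, *juhenwo*); -ara when the last vowel of the stem is an unrounded vowel (*puwa*, *wi*).
Since the last vowel of *wisepa* is /a/ (an unrounded vowel), it takes -ara, giving *wisepaara*.
*misadu*: last vowel = /u/, a rounded vowel → -vu → *misaduvu*.

wisepaara, misaduvu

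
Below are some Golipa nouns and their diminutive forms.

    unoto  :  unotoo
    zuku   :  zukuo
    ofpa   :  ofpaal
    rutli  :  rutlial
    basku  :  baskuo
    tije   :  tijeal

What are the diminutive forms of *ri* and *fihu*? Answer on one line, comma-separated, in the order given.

rial, fihuo

The suffix is conditioned by the last vowel: -o when the last vowel of the stem is a rounded vowel (*unoto*, *zuku*, *basku*); -al when the last vowel of the stem is an unrounded vowel (*ofpa*, *rutli*, *tije*).
*ri*: last vowel = /i/, an unrounded vowel → -al → *rial*.
Since the last vowel of *fihu* is /u/ (a rounded vowel), it takes -o, giving *fihuo*.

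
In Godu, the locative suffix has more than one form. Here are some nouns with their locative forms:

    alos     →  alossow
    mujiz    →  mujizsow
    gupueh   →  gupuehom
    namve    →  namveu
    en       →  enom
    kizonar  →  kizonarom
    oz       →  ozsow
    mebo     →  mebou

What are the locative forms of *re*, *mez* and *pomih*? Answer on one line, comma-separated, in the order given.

reu, mezsow, pomihom

The alternation tracks the final sound of the stem — -sow when the stem ends in a sibilant (*alos*, *mujiz*, *oz*); -om when the stem ends in a non-sibilant consonant (*gupueh*, *en*, *kizonar*); -u when the stem ends in a vowel (*namve*, *mebo*).
The final sound of *re* is /e/, which is a vowel, so the suffix is -u, giving *reu*.
The final sound of *mez* is /z/, which is a sibilant, so the suffix is -sow, giving *mezsow*.
Since the final sound of *pomih* is /h/ (a non-sibilant consonant), it takes -om, giving *pomihom*.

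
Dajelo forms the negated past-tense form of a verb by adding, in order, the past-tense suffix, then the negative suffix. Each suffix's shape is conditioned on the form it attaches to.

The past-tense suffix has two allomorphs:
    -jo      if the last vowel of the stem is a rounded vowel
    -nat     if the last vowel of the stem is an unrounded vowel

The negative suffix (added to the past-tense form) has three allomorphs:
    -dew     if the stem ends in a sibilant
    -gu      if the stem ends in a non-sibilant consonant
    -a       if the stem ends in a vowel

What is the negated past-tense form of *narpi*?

*narpi*: last vowel = /i/, an unrounded vowel → -nat → *narpinat*.
Since the final sound of the past-tense form *narpinat* is /t/ (a non-sibilant consonant), it takes -gu, giving *narpinatgu*.

narpinatgu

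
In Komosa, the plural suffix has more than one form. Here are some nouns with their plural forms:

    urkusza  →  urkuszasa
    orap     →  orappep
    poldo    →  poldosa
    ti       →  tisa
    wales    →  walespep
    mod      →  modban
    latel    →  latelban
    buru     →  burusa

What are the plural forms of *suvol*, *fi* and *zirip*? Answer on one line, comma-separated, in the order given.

The pattern is voicing of the final sound: -pep when the stem ends in a voiceless consonant (*orap*, *wales*); -ban when the stem ends in a voiced consonant (*mod*, *latel*); -sa when the stem ends in a vowel (*urkusza*, *poldo*, *ti*, *buru*).
*suvol* — final sound /l/ (a voiced consonant) → -ban → *suvolban*.
*fi* — final sound /i/ (a vowel) → -sa → *fisa*.
Since the final sound of *zirip* is /p/ (a voiceless consonant), it takes -pep, giving *zirippep*.

suvolban, fisa, zirippep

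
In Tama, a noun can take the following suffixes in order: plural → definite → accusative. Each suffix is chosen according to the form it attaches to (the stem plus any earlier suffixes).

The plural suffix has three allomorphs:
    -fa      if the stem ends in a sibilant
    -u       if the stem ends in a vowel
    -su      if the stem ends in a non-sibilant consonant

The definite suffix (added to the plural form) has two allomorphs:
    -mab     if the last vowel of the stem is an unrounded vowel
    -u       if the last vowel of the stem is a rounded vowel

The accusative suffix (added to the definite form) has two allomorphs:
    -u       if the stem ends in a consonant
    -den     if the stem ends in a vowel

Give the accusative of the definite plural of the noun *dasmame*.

*dasmame*: final sound = /e/, a vowel → -u → *dasmameu*.
The plural form *dasmameu*: last vowel = /u/, a rounded vowel → -u → *dasmameuu*.
The final sound of the definite form *dasmameuu* is /u/, which is a vowel, so the accusative suffix is -den, giving *dasmameuuden*.

dasmameuuden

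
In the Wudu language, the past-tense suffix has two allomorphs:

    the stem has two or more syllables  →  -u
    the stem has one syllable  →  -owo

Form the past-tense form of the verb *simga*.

With 2 syllables, *simga* takes -u → *simgau*.

simgau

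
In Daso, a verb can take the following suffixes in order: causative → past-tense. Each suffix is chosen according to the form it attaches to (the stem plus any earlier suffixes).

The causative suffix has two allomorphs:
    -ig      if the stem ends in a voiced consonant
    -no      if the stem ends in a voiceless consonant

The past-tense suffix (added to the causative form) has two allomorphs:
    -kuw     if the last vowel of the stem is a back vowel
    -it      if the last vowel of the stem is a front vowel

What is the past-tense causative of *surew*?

surewigit

*surew* — final consonant /w/ (voiced) → -ig → *surewig*.
The causative form *surewig*: last vowel = /i/, a front vowel → -it → *surewigit*.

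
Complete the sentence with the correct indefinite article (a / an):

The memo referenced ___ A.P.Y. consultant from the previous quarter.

an

The indefinite article is chosen by the initial *sound* of the following word, not its spelling.
The initialism *A.P.Y.* is read letter by letter; the first letter, A, is pronounced /eɪ/, which begins with a vowel sound.
So the article is *an*: The memo referenced an A.P.Y. consultant from the previous quarter.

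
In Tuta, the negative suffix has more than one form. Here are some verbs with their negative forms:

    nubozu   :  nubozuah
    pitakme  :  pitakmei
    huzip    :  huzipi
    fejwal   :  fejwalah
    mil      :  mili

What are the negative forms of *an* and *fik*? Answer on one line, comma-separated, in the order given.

The suffix is conditioned by the last vowel: -i when the last vowel of the stem is a front vowel (*pitakme*, *huzip*, *mil*); -ah when the last vowel of the stem is a back vowel (*nubozu*, *fejwal*).
*an* — last vowel /a/ (a back vowel) → -ah → *anah*.
*fik* — last vowel /i/ (a front vowel) → -i → *fiki*.

anah, fiki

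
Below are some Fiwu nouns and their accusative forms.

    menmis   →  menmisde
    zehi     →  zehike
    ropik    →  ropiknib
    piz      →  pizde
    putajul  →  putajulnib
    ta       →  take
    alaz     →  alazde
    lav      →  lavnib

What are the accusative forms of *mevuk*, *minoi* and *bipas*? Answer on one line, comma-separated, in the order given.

mevuknib, minoike, bipasde

The suffix is conditioned by the final sound: -de when the stem ends in a sibilant (*menmis*, *piz*, *alaz*); -nib when the stem ends in a non-sibilant consonant (*ropik*, *putajul*, *lav*); -ke when the stem ends in a vowel (*zehi*, *ta*).
*mevuk*: final sound = /k/, a non-sibilant consonant → -nib → *mevuknib*.
*minoi* — final sound /i/ (a vowel) → -ke → *minoike*.
*bipas*: final sound = /s/, a sibilant → -de → *bipasde*.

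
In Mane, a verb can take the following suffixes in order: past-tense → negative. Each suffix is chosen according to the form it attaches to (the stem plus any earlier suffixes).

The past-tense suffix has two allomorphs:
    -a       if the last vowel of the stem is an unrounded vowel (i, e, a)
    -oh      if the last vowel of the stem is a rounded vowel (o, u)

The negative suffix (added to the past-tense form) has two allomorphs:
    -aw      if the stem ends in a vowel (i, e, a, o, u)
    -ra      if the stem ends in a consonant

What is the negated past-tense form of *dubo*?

*dubo* — last vowel /o/ (a rounded vowel) → -oh → *dubooh*.
The past-tense form *dubooh* — final sound /h/ (a consonant) → -ra → *duboohra*.

duboohra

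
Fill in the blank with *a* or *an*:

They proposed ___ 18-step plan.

The indefinite article is chosen by the initial *sound* of the following word, not its spelling.
The number *18* is spoken "eighteen", beginning with /ˌeɪˈtiːn/ — a vowel sound.
So the article is *an*: They proposed an 18-step plan.

an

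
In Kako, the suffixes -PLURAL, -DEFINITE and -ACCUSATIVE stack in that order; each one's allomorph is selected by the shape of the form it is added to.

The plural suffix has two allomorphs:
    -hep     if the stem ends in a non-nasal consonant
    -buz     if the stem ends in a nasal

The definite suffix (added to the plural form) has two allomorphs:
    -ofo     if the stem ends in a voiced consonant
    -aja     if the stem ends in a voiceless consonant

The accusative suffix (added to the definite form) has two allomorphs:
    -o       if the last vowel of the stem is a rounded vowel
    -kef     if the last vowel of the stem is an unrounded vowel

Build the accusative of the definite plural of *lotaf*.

*lotaf*: final consonant = /f/, non-nasal → -hep → *lotafhep*.
The plural form *lotafhep*: final consonant = /p/, voiceless → -aja → *lotafhepaja*.
Since the last vowel of the definite form *lotafhepaja* is /a/ (an unrounded vowel), it takes -kef, giving *lotafhepajakef*.

lotafhepajakef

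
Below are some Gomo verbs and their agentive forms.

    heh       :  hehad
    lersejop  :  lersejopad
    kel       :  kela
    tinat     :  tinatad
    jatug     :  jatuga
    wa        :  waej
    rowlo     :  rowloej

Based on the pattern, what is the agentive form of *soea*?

The suffix is conditioned by the final sound: -ad when the stem ends in a voiceless consonant (*heh*, *lersejop*, *tinat*); -a when the stem ends in a voiced consonant (*kel*, *jatug*); -ej when the stem ends in a vowel (*wa*, *rowlo*).
*soea* — final sound /a/ (a vowel) → -ej → *soeaej*.

soeaej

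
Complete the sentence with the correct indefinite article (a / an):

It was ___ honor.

an

The indefinite article is chosen by the initial *sound* of the following word, not its spelling.
*honor* begins with the sound /ɒ/ (silent h) — a vowel sound.
So the article is *an*: It was an honor.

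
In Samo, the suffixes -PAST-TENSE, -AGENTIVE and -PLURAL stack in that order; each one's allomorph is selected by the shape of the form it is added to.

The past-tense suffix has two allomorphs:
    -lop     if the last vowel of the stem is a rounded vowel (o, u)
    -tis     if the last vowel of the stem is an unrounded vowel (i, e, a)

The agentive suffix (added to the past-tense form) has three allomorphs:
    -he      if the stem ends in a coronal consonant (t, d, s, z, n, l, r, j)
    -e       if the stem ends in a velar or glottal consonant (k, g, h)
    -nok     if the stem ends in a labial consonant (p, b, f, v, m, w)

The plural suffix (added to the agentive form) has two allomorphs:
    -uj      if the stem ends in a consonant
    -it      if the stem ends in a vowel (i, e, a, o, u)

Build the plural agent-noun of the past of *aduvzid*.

aduvzidtisheit

The last vowel of *aduvzid* is /i/, which is an unrounded vowel, so the past-tense suffix is -tis, giving *aduvzidtis*.
Since the final consonant of the past-tense form *aduvzidtis* is /s/ (coronal), it takes -he, giving *aduvzidtishe*.
Since the final sound of the agentive form *aduvzidtishe* is /e/ (a vowel), it takes -it, giving *aduvzidtisheit*.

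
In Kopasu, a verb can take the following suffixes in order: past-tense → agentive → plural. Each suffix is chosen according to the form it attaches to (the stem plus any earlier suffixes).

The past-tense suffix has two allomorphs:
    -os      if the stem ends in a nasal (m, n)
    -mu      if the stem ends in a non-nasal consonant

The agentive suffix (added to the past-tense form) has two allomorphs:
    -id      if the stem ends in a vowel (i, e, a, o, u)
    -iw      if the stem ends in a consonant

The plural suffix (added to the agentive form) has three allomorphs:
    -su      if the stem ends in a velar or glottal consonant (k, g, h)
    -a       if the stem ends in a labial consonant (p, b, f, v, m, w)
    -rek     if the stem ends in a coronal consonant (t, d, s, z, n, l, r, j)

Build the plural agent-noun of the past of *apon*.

aponosiwa

*apon*: final consonant = /n/, a nasal → -os → *aponos*.
The past-tense form *aponos* — final sound /s/ (a consonant) → -iw → *aponosiw*.
The agentive form *aponosiw* — final consonant /w/ (labial) → -a → *aponosiwa*.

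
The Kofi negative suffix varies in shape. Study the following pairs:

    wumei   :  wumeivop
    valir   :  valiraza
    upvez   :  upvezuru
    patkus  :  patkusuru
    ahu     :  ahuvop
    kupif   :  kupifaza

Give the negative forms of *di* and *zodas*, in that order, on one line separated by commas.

The alternation tracks the final sound of the stem — -uru when the stem ends in a sibilant (*upvez*, *patkus*); -aza when the stem ends in a non-sibilant consonant (*valir*, *kupif*); -vop when the stem ends in a vowel (*wumei*, *ahu*).
*di* — final sound /i/ (a vowel) → -vop → *divop*.
*zodas* — final sound /s/ (a sibilant) → -uru → *zodasuru*.

divop, zodasuru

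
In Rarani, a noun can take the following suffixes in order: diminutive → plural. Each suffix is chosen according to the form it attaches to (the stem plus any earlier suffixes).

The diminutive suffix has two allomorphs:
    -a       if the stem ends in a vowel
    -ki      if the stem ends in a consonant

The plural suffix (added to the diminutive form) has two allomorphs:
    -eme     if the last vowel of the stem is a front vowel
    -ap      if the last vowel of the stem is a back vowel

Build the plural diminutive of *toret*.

toretkieme

Since the final sound of *toret* is /t/ (a consonant), it takes -ki, giving *toretki*.
The last vowel of the diminutive form *toretki* is /i/, which is a front vowel, so the plural suffix is -eme, giving *toretkieme*.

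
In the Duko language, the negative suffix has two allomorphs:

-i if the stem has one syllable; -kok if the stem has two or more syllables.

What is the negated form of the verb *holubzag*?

*holubzag* has 3 syllables, so the suffix is -kok, giving *holubzagkok*.

holubzagkok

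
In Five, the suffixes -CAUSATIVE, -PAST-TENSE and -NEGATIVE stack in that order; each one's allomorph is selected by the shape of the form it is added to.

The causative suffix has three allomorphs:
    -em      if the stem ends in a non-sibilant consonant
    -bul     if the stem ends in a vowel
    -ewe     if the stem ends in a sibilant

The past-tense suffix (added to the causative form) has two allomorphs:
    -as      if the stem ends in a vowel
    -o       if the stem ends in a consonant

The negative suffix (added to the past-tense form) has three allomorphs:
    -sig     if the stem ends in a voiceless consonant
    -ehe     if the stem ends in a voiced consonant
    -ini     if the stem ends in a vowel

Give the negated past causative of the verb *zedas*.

*zedas* — final sound /s/ (a sibilant) → -ewe → *zedasewe*.
The final sound of the causative form *zedasewe* is /e/, which is a vowel, so the past-tense suffix is -as, giving *zedaseweas*.
The final sound of the past-tense form *zedaseweas* is /s/, which is a voiceless consonant, so the negative suffix is -sig, giving *zedaseweassig*.

zedaseweassig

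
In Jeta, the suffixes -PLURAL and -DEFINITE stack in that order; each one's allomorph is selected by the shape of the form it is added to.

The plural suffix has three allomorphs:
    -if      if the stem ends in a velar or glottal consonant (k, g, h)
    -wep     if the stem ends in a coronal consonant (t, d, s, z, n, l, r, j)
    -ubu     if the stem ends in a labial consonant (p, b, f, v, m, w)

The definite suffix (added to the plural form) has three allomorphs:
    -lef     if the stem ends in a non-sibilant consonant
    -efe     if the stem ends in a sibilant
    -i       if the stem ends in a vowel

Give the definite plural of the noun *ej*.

Since the final consonant of *ej* is /j/ (coronal), it takes -wep, giving *ejwep*.
The plural form *ejwep* — final sound /p/ (a non-sibilant consonant) → -lef → *ejweplef*.

ejweplef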